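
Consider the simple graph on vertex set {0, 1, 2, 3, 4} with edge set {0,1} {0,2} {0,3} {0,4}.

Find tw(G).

1

A width-1 tree decomposition is:
Bags: B1 = {0, 1}  B2 = {0, 3}  B3 = {0, 4}  B4 = {0, 2}
Tree: B1–B2, B1–B3, B3–B4
Every bag has size at most 2, so the width is 2 − 1 = 1 and tw(G) ≤ 1. G has an edge, so its treewidth is at least 1. The upper and lower bounds meet at 1, so that is the treewidth.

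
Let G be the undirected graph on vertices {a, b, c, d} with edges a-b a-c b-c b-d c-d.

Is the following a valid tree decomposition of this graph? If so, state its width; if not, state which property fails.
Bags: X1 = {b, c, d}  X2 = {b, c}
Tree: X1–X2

No — vertex a appears in no bag.

A tree decomposition must satisfy three properties: every vertex lies in some bag; for every edge, both endpoints lie together in some bag; and for every vertex, the bags containing it form a connected subtree. Here vertex a appears in no bag, so the decomposition is invalid.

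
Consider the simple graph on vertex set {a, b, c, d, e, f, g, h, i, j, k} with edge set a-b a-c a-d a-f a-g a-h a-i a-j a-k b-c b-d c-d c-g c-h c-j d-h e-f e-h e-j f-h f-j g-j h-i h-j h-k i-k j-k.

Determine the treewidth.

3

A width-3 tree decomposition is:
Bags: B1 = {a, c, h, j}  B2 = {a, c, g, j}  B3 = {a, c, d, h}  B4 = {a, h, j, k}  B5 = {a, b, c, d}  B6 = {a, h, i, k}  B7 = {a, f, h, j}  B8 = {e, f, h, j}
Tree: B1–B2, B1–B3, B1–B4, B3–B5, B4–B6, B4–B7, B7–B8
The largest bag has 4 vertices, giving width 3; this decomposition certifies tw(G) ≤ 3. Conversely, {e, f, h, j} is a clique of size 4, and the vertices of any clique must share a bag in every tree decomposition; so some bag has ≥ 4 vertices and tw(G) ≥ 3. Combining the bounds, tw(G) = 3.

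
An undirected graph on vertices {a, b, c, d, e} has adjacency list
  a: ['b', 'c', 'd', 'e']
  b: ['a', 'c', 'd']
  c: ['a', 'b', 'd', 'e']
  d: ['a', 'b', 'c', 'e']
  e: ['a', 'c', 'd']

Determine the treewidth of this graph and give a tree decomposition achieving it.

Each bag holds 4 vertices, so the decomposition has width 3, which upper-bounds the treewidth. On the other hand G contains the 4-clique {a, c, d, e}. A clique must lie in a single bag of any decomposition, so no decomposition can have width below 3. Combining the bounds, tw(G) = 3.

Treewidth 3.
Bags: B1 = {a, c, d, e}  B2 = {a, b, c, d}
Tree: B1–B2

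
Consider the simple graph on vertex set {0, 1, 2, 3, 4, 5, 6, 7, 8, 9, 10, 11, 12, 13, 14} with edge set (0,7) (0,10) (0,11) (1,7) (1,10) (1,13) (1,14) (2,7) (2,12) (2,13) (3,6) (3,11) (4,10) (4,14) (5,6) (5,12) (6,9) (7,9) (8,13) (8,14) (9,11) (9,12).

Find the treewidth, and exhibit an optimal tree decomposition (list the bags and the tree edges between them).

Every bag has size at most 4, so the width is 4 − 1 = 3 and tw(G) ≤ 3. For the lower bound: the 4 vertex sets {3,5,6}, {12}, {9}, {0,2,7,11} are disjoint, each induces a connected subgraph, and every pair is joined by at least one edge of G. Contracting each set to a single vertex therefore yields K_{4} as a minor, and since treewidth is minor-monotone, tw(G) ≥ tw(K_{4}) = 3. Hence tw(G) = 3 exactly.

Treewidth 3.
One such decomposition:
Bags: B1 = {3, 5, 6, 12}  B2 = {3, 6, 9, 12}  B3 = {3, 9, 11, 12}  B4 = {2, 9, 11, 12}  B5 = {2, 7, 9, 11}  B6 = {0, 2, 7, 11}  B7 = {0, 2, 7, 13}  B8 = {0, 1, 7, 13}  B9 = {0, 1, 10, 13}  B10 = {1, 8, 10, 13}  B11 = {1, 8, 10, 14}  B12 = {4, 8, 10, 14}
Tree: B1–B2, B2–B3, B3–B4, B4–B5, B5–B6, B6–B7, B7–B8, B8–B9, B9–B10, B10–B11, B11–B12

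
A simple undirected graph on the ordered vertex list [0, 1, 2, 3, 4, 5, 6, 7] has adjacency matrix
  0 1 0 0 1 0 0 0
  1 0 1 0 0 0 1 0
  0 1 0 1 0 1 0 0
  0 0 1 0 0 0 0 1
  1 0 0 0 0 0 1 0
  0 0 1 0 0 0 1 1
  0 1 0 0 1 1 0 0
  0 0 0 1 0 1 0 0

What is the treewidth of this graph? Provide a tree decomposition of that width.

Treewidth 2.
One such decomposition:
Bags: B1 = {3, 5, 7}  B2 = {2, 3, 5}  B3 = {2, 5, 6}  B4 = {1, 2, 6}  B5 = {1, 4, 6}  B6 = {0, 1, 4}
Tree: B1–B2, B2–B3, B3–B4, B4–B5, B5–B6

Every bag has size at most 3, so the width is 3 − 1 = 2 and tw(G) ≤ 2. For the lower bound, G contains the cycle 7–3–2–5–7, so G is not a forest; only forests have treewidth ≤ 1, hence tw(G) ≥ 2. The upper and lower bounds meet at 2, so that is the treewidth.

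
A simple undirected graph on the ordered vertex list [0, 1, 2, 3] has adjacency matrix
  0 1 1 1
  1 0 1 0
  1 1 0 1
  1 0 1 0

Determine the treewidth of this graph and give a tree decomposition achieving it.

Treewidth 2.
Bags: B1 = {0, 2, 3}  B2 = {0, 1, 2}
Tree: B1–B2

Each bag holds 3 vertices, so the decomposition has width 2, which upper-bounds the treewidth. Conversely, {0, 1, 2} is a clique of size 3, and the vertices of any clique must share a bag in every tree decomposition; so some bag has ≥ 3 vertices and tw(G) ≥ 2. Therefore the treewidth is 2.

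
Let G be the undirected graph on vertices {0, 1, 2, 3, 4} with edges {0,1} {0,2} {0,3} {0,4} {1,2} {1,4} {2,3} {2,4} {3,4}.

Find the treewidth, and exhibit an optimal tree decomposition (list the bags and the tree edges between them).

Treewidth 3.
One optimal decomposition is:
Bags: B1 = {0, 1, 2, 4}  B2 = {0, 2, 3, 4}
Tree: B1–B2

The largest bag has 4 vertices, giving width 3; this decomposition certifies tw(G) ≤ 3. Conversely, {0, 1, 2, 4} is a clique of size 4, and the vertices of any clique must share a bag in every tree decomposition; so some bag has ≥ 4 vertices and tw(G) ≥ 3. Hence tw(G) = 3 exactly.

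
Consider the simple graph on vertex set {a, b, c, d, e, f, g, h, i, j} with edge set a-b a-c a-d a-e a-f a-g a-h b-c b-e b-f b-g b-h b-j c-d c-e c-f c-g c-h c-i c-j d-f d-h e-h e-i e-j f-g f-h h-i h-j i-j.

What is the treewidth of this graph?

A width-4 tree decomposition is:
Bags: B1 = {a, b, c, f, h}  B2 = {a, b, c, e, h}  B3 = {b, c, e, h, j}  B4 = {a, c, d, f, h}  B5 = {a, b, c, f, g}  B6 = {c, e, h, i, j}
Tree: B1–B2, B2–B3, B1–B4, B1–B5, B3–B6
Each bag holds 5 vertices, so the decomposition has width 4, which upper-bounds the treewidth. For the lower bound, the 5 vertices {a, b, c, f, g} are pairwise adjacent, and any tree decomposition puts a clique entirely inside one bag — forcing width ≥ 4. The upper and lower bounds meet at 4, so that is the treewidth.

4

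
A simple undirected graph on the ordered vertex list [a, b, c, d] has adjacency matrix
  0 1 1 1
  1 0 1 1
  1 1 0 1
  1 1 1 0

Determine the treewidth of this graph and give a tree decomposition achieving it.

Treewidth 3.
Bags: B1 = {a, b, c, d}
Tree: (single bag)

With just one bag of size 4, the width is 4 − 1 = 3, so tw(G) ≤ 3. For the lower bound, the 4 vertices {a, b, c, d} are pairwise adjacent, and any tree decomposition puts a clique entirely inside one bag — forcing width ≥ 3. The upper and lower bounds meet at 3, so that is the treewidth.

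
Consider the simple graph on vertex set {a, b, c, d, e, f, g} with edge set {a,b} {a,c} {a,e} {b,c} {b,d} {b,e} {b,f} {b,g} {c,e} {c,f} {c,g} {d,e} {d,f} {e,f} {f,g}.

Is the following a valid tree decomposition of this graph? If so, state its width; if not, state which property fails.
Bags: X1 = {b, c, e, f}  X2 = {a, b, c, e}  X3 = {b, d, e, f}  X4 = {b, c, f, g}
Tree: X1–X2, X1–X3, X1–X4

Every vertex of G appears in some bag (union = {a, b, c, d, e, f, g}); every edge is covered by a bag; and for each vertex v the set of bags containing v is connected in the bag tree. The decomposition is therefore valid. The largest bag has 4 vertices, so the width is 3.

Yes; width 3.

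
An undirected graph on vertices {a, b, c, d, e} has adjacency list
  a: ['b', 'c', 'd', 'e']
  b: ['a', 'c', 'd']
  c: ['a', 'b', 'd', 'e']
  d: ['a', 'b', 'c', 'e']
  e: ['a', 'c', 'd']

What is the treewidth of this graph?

A width-3 tree decomposition is:
Bags: B1 = {a, c, d, e}  B2 = {a, b, c, d}
Tree: B1–B2
Each bag holds 4 vertices, so the decomposition has width 3, which upper-bounds the treewidth. Conversely, {a, c, d, e} is a clique of size 4, and the vertices of any clique must share a bag in every tree decomposition; so some bag has ≥ 4 vertices and tw(G) ≥ 3. Hence tw(G) = 3 exactly.

3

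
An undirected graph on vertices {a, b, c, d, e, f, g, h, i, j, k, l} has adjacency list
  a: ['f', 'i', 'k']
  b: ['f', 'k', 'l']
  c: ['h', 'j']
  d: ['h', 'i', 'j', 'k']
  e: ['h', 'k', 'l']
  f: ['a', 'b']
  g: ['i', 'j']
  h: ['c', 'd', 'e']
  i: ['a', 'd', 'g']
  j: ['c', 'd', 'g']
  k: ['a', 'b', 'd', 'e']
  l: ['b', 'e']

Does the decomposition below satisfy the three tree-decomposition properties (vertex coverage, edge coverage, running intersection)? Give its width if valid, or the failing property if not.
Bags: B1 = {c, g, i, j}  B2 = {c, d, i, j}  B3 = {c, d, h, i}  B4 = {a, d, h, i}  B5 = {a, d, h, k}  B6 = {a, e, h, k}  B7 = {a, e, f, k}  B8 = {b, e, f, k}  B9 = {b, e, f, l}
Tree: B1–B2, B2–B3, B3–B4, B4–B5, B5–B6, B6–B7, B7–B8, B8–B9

Checking the three conditions: (i) the bags cover all of {a, b, c, d, e, f, g, h, i, j, k, l}; (ii) for each edge, some bag contains both endpoints; (iii) the bags containing any fixed vertex form a subtree. All hold, so the decomposition is valid with width 4 − 1 = 3.

Yes; width 3.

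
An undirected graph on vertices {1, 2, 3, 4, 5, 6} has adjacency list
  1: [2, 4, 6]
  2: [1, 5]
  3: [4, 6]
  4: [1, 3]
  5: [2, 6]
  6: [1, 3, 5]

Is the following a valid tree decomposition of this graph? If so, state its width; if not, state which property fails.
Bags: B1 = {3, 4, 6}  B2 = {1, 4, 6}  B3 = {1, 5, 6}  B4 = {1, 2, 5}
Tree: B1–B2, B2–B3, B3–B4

Yes; width 2.

Checking the three conditions: (i) the bags cover all of {1, 2, 3, 4, 5, 6}; (ii) for each edge, some bag contains both endpoints; (iii) the bags containing any fixed vertex form a subtree. All hold, so the decomposition is valid with width 3 − 1 = 2.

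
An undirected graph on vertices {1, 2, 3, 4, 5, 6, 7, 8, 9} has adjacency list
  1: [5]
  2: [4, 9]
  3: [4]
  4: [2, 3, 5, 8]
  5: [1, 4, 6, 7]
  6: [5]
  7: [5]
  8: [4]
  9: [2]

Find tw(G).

1

A width-1 tree decomposition is:
Bags: B1 = {4, 5}  B2 = {2, 4}  B3 = {5, 6}  B4 = {5, 7}  B5 = {1, 5}  B6 = {3, 4}  B7 = {4, 8}  B8 = {2, 9}
Tree: B1–B2, B1–B3, B3–B4, B4–B5, B2–B6, B2–B7, B2–B8
The largest bag has 2 vertices, giving width 1; this decomposition certifies tw(G) ≤ 1. Any graph with an edge has treewidth ≥ 1, and G has the edge 5–4. The upper and lower bounds meet at 1, so that is the treewidth.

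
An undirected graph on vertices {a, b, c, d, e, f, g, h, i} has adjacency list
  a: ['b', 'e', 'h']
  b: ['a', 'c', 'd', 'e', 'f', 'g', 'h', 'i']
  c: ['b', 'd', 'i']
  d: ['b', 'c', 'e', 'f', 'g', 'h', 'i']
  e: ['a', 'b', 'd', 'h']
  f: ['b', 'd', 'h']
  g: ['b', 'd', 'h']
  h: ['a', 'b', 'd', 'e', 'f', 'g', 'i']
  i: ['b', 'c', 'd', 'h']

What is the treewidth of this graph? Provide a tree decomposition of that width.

Treewidth 3.
One optimal decomposition is:
Bags: B1 = {b, d, e, h}  B2 = {b, d, h, i}  B3 = {b, d, f, h}  B4 = {a, b, e, h}  B5 = {b, c, d, i}  B6 = {b, d, g, h}
Tree: B1–B2, B2–B3, B1–B4, B2–B5, B2–B6

Every bag has size at most 4, so the width is 4 − 1 = 3 and tw(G) ≤ 3. Conversely, {b, d, g, h} is a clique of size 4, and the vertices of any clique must share a bag in every tree decomposition; so some bag has ≥ 4 vertices and tw(G) ≥ 3. The upper and lower bounds meet at 3, so that is the treewidth.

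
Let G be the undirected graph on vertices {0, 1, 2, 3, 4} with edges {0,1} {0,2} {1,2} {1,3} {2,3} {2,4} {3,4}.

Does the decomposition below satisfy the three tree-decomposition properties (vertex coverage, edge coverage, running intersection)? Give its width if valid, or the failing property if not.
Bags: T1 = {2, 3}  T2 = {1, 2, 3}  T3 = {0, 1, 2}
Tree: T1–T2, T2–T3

No — vertex 4 appears in no bag.

A tree decomposition must satisfy three properties: every vertex lies in some bag; for every edge, both endpoints lie together in some bag; and for every vertex, the bags containing it form a connected subtree. Here vertex 4 appears in no bag, so the decomposition is invalid.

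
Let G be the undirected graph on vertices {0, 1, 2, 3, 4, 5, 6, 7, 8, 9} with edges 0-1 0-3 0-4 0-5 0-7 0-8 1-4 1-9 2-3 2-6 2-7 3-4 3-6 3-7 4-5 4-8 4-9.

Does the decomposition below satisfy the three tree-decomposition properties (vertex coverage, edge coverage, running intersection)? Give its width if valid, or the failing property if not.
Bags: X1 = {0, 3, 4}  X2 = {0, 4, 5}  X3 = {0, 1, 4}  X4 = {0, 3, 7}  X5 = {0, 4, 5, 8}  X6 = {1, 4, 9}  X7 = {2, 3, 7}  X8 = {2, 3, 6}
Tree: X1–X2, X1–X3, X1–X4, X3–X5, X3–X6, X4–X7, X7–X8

A tree decomposition must satisfy three properties: every vertex lies in some bag; for every edge, both endpoints lie together in some bag; and for every vertex, the bags containing it form a connected subtree. Here bags containing vertex 5 are not connected in the tree, so the decomposition is invalid.

No — bags containing vertex 5 are not connected in the tree.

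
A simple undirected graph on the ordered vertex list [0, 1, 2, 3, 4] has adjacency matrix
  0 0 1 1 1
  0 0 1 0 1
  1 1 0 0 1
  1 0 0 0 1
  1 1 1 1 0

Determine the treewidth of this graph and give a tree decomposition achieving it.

The largest bag has 3 vertices, giving width 2; this decomposition certifies tw(G) ≤ 2. On the other hand G contains the 3-clique {0, 2, 4}. A clique must lie in a single bag of any decomposition, so no decomposition can have width below 2. Therefore the treewidth is 2.

Treewidth 2.
Bags: B1 = {0, 2, 4}  B2 = {1, 2, 4}  B3 = {0, 3, 4}
Tree: B1–B2, B1–B3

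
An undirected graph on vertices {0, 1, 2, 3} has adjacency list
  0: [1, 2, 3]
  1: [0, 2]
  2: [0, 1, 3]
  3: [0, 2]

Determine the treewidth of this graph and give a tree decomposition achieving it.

Every bag has size at most 3, so the width is 3 − 1 = 2 and tw(G) ≤ 2. On the other hand G contains the 3-clique {0, 1, 2}. A clique must lie in a single bag of any decomposition, so no decomposition can have width below 2. The upper and lower bounds meet at 2, so that is the treewidth.

Treewidth 2.
One optimal decomposition is:
Bags: B1 = {0, 1, 2}  B2 = {0, 2, 3}
Tree: B1–B2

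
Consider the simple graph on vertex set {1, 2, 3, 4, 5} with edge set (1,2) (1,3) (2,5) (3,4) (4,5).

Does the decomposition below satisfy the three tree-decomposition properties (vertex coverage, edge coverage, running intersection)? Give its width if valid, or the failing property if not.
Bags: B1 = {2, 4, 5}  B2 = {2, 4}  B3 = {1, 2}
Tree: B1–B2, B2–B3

A tree decomposition must satisfy three properties: every vertex lies in some bag; for every edge, both endpoints lie together in some bag; and for every vertex, the bags containing it form a connected subtree. Here vertex 3 appears in no bag, so the decomposition is invalid.

No — vertex 3 appears in no bag.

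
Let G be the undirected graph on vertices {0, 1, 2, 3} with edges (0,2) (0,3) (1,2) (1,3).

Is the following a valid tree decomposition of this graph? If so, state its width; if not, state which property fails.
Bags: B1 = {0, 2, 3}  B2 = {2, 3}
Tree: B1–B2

No — vertex 1 appears in no bag.

A tree decomposition must satisfy three properties: every vertex lies in some bag; for every edge, both endpoints lie together in some bag; and for every vertex, the bags containing it form a connected subtree. Here vertex 1 appears in no bag, so the decomposition is invalid.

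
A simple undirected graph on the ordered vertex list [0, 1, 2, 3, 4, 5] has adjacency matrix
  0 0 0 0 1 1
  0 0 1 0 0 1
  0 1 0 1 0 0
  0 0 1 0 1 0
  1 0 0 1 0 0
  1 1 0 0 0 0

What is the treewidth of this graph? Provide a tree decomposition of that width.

Treewidth 2.
Bags: B1 = {2, 3, 4}  B2 = {0, 2, 4}  B3 = {0, 2, 5}  B4 = {1, 2, 5}
Tree: B1–B2, B2–B3, B3–B4

Every bag has size at most 3, so the width is 3 − 1 = 2 and tw(G) ≤ 2. Since 2–3–4–0–5–1–2 is a cycle in G, G is not acyclic. Forests are exactly the graphs of treewidth ≤ 1, so tw(G) ≥ 2. Therefore the treewidth is 2.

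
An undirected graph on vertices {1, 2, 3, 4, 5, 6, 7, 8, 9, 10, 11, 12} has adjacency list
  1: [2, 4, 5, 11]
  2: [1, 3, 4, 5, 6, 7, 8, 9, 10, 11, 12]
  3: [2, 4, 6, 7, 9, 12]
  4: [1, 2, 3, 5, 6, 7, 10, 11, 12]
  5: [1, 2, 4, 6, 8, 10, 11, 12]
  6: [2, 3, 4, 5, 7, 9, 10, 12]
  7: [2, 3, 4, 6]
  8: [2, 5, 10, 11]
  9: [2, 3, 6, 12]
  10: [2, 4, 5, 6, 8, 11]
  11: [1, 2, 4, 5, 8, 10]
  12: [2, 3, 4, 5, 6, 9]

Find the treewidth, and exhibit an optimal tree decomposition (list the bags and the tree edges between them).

Every bag has size at most 5, so the width is 5 − 1 = 4 and tw(G) ≤ 4. On the other hand G contains the 5-clique {2, 5, 8, 10, 11}. A clique must lie in a single bag of any decomposition, so no decomposition can have width below 4. Combining the bounds, tw(G) = 4.

Treewidth 4.
Bags: B1 = {2, 4, 5, 6, 12}  B2 = {2, 4, 5, 6, 10}  B3 = {2, 3, 4, 6, 12}  B4 = {2, 3, 4, 6, 7}  B5 = {2, 3, 6, 9, 12}  B6 = {2, 4, 5, 10, 11}  B7 = {2, 5, 8, 10, 11}  B8 = {1, 2, 4, 5, 11}
Tree: B1–B2, B1–B3, B3–B4, B3–B5, B2–B6, B6–B7, B6–B8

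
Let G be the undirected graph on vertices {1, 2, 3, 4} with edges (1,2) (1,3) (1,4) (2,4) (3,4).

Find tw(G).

A width-2 tree decomposition is:
Bags: B1 = {1, 3, 4}  B2 = {1, 2, 4}
Tree: B1–B2
Every bag has size at most 3, so the width is 3 − 1 = 2 and tw(G) ≤ 2. On the other hand G contains the 3-clique {1, 2, 4}. A clique must lie in a single bag of any decomposition, so no decomposition can have width below 2. The upper and lower bounds meet at 2, so that is the treewidth.

2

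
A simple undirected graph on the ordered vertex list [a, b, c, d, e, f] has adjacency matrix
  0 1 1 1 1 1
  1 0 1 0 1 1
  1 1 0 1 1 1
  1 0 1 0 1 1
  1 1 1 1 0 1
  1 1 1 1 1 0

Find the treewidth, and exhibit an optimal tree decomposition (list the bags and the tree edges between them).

Treewidth 4.
Bags: B1 = {a, b, c, e, f}  B2 = {a, c, d, e, f}
Tree: B1–B2

The largest bag has 5 vertices, giving width 4; this decomposition certifies tw(G) ≤ 4. For the lower bound, the 5 vertices {a, c, d, e, f} are pairwise adjacent, and any tree decomposition puts a clique entirely inside one bag — forcing width ≥ 4. The upper and lower bounds meet at 4, so that is the treewidth.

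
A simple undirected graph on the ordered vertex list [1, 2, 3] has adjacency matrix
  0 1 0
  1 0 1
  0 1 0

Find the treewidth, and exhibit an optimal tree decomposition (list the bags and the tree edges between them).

Every bag has size at most 2, so the width is 2 − 1 = 1 and tw(G) ≤ 1. G has an edge, so its treewidth is at least 1. Combining the bounds, tw(G) = 1.

Treewidth 1.
One optimal decomposition is:
Bags: B1 = {1, 2}  B2 = {2, 3}
Tree: B1–B2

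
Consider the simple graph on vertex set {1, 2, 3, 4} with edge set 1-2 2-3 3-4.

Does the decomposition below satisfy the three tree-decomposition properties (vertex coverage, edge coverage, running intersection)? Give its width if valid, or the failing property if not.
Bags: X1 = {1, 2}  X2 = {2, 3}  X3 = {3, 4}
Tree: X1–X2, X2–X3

Yes; width 1.

Every vertex of G appears in some bag (union = {1, 2, 3, 4}); every edge is covered by a bag; and for each vertex v the set of bags containing v is connected in the bag tree. The decomposition is therefore valid. The largest bag has 2 vertices, so the width is 1.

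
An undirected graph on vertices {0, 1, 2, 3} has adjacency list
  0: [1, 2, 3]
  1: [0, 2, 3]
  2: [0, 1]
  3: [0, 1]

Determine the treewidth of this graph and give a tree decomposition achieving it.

Treewidth 2.
Bags: B1 = {0, 1, 2}  B2 = {0, 1, 3}
Tree: B1–B2

The largest bag has 3 vertices, giving width 2; this decomposition certifies tw(G) ≤ 2. Conversely, {0, 1, 2} is a clique of size 3, and the vertices of any clique must share a bag in every tree decomposition; so some bag has ≥ 3 vertices and tw(G) ≥ 2. Therefore the treewidth is 2.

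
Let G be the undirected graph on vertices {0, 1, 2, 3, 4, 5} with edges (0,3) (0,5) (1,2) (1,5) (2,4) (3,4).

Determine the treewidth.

2

A width-2 tree decomposition is:
Bags: B1 = {2, 3, 4}  B2 = {0, 2, 3}  B3 = {0, 2, 5}  B4 = {1, 2, 5}
Tree: B1–B2, B2–B3, B3–B4
Each bag holds 3 vertices, so the decomposition has width 2, which upper-bounds the treewidth. Since 2–4–3–0–5–1–2 is a cycle in G, G is not acyclic. Forests are exactly the graphs of treewidth ≤ 1, so tw(G) ≥ 2. The upper and lower bounds meet at 2, so that is the treewidth.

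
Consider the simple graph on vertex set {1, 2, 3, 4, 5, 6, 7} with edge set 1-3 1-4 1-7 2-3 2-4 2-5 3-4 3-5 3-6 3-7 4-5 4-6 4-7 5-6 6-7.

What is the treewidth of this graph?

3

A width-3 tree decomposition is:
Bags: B1 = {3, 4, 5, 6}  B2 = {2, 3, 4, 5}  B3 = {3, 4, 6, 7}  B4 = {1, 3, 4, 7}
Tree: B1–B2, B1–B3, B3–B4
The largest bag has 4 vertices, giving width 3; this decomposition certifies tw(G) ≤ 3. For the lower bound, the 4 vertices {1, 3, 4, 7} are pairwise adjacent, and any tree decomposition puts a clique entirely inside one bag — forcing width ≥ 3. Combining the bounds, tw(G) = 3.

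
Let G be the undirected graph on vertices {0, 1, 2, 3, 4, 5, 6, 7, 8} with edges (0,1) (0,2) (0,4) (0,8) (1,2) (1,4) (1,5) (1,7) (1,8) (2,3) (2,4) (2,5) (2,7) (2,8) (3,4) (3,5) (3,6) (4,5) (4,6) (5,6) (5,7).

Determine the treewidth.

A width-3 tree decomposition is:
Bags: B1 = {0, 1, 2, 4}  B2 = {1, 2, 4, 5}  B3 = {2, 3, 4, 5}  B4 = {0, 1, 2, 8}  B5 = {3, 4, 5, 6}  B6 = {1, 2, 5, 7}
Tree: B1–B2, B2–B3, B1–B4, B3–B5, B2–B6
Every bag has size at most 4, so the width is 4 − 1 = 3 and tw(G) ≤ 3. Conversely, {0, 1, 2, 8} is a clique of size 4, and the vertices of any clique must share a bag in every tree decomposition; so some bag has ≥ 4 vertices and tw(G) ≥ 3. The upper and lower bounds meet at 3, so that is the treewidth.

3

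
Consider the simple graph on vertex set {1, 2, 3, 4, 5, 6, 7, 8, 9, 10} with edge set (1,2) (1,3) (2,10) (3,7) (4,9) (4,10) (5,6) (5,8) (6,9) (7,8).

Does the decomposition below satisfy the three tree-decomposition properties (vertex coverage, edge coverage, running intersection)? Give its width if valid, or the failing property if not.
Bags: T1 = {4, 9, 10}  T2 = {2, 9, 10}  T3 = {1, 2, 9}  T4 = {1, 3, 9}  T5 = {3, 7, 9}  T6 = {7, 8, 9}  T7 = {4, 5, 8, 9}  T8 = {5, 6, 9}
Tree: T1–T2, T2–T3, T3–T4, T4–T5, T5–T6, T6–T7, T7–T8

No — bags containing vertex 4 are not connected in the tree.

A tree decomposition must satisfy three properties: every vertex lies in some bag; for every edge, both endpoints lie together in some bag; and for every vertex, the bags containing it form a connected subtree. Here bags containing vertex 4 are not connected in the tree, so the decomposition is invalid.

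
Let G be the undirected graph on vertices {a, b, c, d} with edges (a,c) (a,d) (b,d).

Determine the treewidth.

1

A width-1 tree decomposition is:
Bags: B1 = {a, c}  B2 = {a, d}  B3 = {b, d}
Tree: B1–B2, B2–B3
The largest bag has 2 vertices, giving width 1; this decomposition certifies tw(G) ≤ 1. Any graph with an edge has treewidth ≥ 1, and G has the edge a–c. The upper and lower bounds meet at 1, so that is the treewidth.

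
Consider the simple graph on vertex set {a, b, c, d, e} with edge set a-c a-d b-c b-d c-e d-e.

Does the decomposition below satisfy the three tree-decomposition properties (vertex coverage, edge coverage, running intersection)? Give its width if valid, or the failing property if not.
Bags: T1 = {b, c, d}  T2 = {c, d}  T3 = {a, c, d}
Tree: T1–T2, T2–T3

No — vertex e appears in no bag.

A tree decomposition must satisfy three properties: every vertex lies in some bag; for every edge, both endpoints lie together in some bag; and for every vertex, the bags containing it form a connected subtree. Here vertex e appears in no bag, so the decomposition is invalid.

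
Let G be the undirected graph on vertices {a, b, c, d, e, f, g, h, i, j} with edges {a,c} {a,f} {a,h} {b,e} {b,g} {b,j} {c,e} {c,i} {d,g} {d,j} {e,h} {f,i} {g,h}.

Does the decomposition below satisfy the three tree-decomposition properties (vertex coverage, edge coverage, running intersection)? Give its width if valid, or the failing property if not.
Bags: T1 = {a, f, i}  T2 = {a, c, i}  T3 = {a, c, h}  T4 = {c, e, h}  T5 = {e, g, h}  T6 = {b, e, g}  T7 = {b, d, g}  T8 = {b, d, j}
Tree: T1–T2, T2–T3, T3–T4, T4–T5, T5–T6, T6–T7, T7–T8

Vertex coverage: the bags together contain {a, b, c, d, e, f, g, h, i, j}, the full vertex set. Edge coverage: each edge of G has both endpoints in at least one bag. Running intersection: for every vertex, the bags containing it form a connected subtree. All three properties hold, so this is a valid tree decomposition of width max|bag| − 1 = 2, and hence tw(G) ≤ 2.

Yes; width 2.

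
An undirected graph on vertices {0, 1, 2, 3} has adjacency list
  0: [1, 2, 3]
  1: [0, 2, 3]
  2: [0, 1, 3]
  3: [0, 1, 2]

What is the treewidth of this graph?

A width-3 tree decomposition is:
Bags: B1 = {0, 1, 2, 3}
Tree: (single bag)
A single bag containing all 4 vertices is trivially a valid decomposition of width 3. On the other hand G contains the 4-clique {0, 1, 2, 3}. A clique must lie in a single bag of any decomposition, so no decomposition can have width below 3. Therefore the treewidth is 3.

3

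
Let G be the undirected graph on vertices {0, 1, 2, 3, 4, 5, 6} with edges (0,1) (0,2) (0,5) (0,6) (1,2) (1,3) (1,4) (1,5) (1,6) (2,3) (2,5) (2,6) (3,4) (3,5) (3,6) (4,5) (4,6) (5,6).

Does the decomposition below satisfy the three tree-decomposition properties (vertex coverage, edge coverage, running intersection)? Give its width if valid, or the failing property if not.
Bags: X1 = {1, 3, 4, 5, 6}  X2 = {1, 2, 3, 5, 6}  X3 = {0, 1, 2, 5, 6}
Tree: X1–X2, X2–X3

Yes; width 4.

Every vertex of G appears in some bag (union = {0, 1, 2, 3, 4, 5, 6}); every edge is covered by a bag; and for each vertex v the set of bags containing v is connected in the bag tree. The decomposition is therefore valid. The largest bag has 5 vertices, so the width is 4.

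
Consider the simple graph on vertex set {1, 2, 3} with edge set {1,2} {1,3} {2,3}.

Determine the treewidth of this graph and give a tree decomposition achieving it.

Treewidth 2.
One optimal decomposition is:
Bags: B1 = {1, 2, 3}
Tree: (single bag)

A single bag containing all 3 vertices is trivially a valid decomposition of width 2. For the lower bound, the 3 vertices {1, 2, 3} are pairwise adjacent, and any tree decomposition puts a clique entirely inside one bag — forcing width ≥ 2. Combining the bounds, tw(G) = 2.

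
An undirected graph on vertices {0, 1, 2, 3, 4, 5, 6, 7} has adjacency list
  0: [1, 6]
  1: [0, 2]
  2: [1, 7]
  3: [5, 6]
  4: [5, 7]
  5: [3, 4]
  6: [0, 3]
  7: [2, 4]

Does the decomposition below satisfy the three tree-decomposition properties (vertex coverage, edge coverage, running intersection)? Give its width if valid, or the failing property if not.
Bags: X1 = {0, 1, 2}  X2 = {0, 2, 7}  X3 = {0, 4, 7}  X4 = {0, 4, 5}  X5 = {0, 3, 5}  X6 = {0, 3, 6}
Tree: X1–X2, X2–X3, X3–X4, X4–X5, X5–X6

Yes; width 2.

Vertex coverage: the bags together contain {0, 1, 2, 3, 4, 5, 6, 7}, the full vertex set. Edge coverage: each edge of G has both endpoints in at least one bag. Running intersection: for every vertex, the bags containing it form a connected subtree. All three properties hold, so this is a valid tree decomposition of width max|bag| − 1 = 2, and hence tw(G) ≤ 2.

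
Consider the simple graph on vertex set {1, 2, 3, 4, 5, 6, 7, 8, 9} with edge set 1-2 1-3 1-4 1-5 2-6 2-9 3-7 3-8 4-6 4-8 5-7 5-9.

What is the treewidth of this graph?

3

A width-3 tree decomposition is:
Bags: B1 = {2, 4, 6, 8}  B2 = {1, 2, 4, 8}  B3 = {1, 2, 3, 8}  B4 = {1, 2, 3, 9}  B5 = {1, 3, 5, 9}  B6 = {3, 5, 7, 9}
Tree: B1–B2, B2–B3, B3–B4, B4–B5, B5–B6
Every bag has size at most 4, so the width is 4 − 1 = 3 and tw(G) ≤ 3. For the lower bound: the 4 vertex sets {4,6,8}, {2}, {1}, {3,5,7,9} are disjoint, each induces a connected subgraph, and every pair is joined by at least one edge of G. Contracting each set to a single vertex therefore yields K_{4} as a minor, and since treewidth is minor-monotone, tw(G) ≥ tw(K_{4}) = 3. Hence tw(G) = 3 exactly.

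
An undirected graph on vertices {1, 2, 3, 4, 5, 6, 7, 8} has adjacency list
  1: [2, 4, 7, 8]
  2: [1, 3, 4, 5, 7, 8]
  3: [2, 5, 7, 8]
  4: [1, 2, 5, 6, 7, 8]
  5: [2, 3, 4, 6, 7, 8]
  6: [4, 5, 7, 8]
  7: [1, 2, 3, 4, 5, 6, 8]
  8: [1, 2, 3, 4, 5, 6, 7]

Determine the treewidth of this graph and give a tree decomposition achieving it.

Treewidth 4.
Bags: B1 = {1, 2, 4, 7, 8}  B2 = {2, 4, 5, 7, 8}  B3 = {4, 5, 6, 7, 8}  B4 = {2, 3, 5, 7, 8}
Tree: B1–B2, B2–B3, B2–B4

Each bag holds 5 vertices, so the decomposition has width 4, which upper-bounds the treewidth. On the other hand G contains the 5-clique {2, 3, 5, 7, 8}. A clique must lie in a single bag of any decomposition, so no decomposition can have width below 4. Combining the bounds, tw(G) = 4.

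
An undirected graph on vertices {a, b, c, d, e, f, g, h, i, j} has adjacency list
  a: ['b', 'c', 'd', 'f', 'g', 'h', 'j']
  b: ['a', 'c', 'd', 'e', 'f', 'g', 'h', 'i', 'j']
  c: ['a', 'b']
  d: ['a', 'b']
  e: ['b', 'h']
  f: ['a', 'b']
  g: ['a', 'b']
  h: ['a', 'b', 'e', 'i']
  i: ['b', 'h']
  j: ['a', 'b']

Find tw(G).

A width-2 tree decomposition is:
Bags: B1 = {a, b, c}  B2 = {a, b, f}  B3 = {a, b, h}  B4 = {b, h, i}  B5 = {b, e, h}  B6 = {a, b, d}  B7 = {a, b, j}  B8 = {a, b, g}
Tree: B1–B2, B1–B3, B3–B4, B3–B5, B3–B6, B1–B7, B1–B8
Each bag holds 3 vertices, so the decomposition has width 2, which upper-bounds the treewidth. Conversely, {b, e, h} is a clique of size 3, and the vertices of any clique must share a bag in every tree decomposition; so some bag has ≥ 3 vertices and tw(G) ≥ 2. Therefore the treewidth is 2.

2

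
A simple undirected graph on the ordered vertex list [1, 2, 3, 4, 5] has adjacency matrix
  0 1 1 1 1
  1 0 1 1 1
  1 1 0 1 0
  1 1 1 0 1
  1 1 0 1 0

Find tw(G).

3

A width-3 tree decomposition is:
Bags: B1 = {1, 2, 4, 5}  B2 = {1, 2, 3, 4}
Tree: B1–B2
Each bag holds 4 vertices, so the decomposition has width 3, which upper-bounds the treewidth. On the other hand G contains the 4-clique {1, 2, 3, 4}. A clique must lie in a single bag of any decomposition, so no decomposition can have width below 3. Hence tw(G) = 3 exactly.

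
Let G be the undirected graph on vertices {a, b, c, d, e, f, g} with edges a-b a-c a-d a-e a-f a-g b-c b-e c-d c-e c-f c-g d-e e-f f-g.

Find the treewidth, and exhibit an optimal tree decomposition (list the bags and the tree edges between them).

Treewidth 3.
One optimal decomposition is:
Bags: B1 = {a, c, f, g}  B2 = {a, c, e, f}  B3 = {a, b, c, e}  B4 = {a, c, d, e}
Tree: B1–B2, B2–B3, B2–B4

Each bag holds 4 vertices, so the decomposition has width 3, which upper-bounds the treewidth. Conversely, {a, c, f, g} is a clique of size 4, and the vertices of any clique must share a bag in every tree decomposition; so some bag has ≥ 4 vertices and tw(G) ≥ 3. The upper and lower bounds meet at 3, so that is the treewidth.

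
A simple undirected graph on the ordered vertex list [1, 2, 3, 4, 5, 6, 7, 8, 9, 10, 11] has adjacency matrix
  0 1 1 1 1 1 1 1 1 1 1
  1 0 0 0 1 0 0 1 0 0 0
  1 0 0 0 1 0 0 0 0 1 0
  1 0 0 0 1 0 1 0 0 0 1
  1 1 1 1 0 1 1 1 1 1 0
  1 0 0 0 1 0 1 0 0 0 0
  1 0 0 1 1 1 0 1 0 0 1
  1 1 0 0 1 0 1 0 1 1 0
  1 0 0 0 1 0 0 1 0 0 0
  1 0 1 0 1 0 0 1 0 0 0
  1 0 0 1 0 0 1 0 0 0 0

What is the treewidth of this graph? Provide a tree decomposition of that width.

The largest bag has 4 vertices, giving width 3; this decomposition certifies tw(G) ≤ 3. For the lower bound, the 4 vertices {1, 4, 7, 11} are pairwise adjacent, and any tree decomposition puts a clique entirely inside one bag — forcing width ≥ 3. Therefore the treewidth is 3.

Treewidth 3.
One optimal decomposition is:
Bags: B1 = {1, 2, 5, 8}  B2 = {1, 5, 7, 8}  B3 = {1, 5, 8, 9}  B4 = {1, 5, 8, 10}  B5 = {1, 5, 6, 7}  B6 = {1, 3, 5, 10}  B7 = {1, 4, 5, 7}  B8 = {1, 4, 7, 11}
Tree: B1–B2, B1–B3, B1–B4, B2–B5, B4–B6, B2–B7, B7–B8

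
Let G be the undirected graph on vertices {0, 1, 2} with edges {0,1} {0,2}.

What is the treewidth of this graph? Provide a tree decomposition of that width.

Each bag holds 2 vertices, so the decomposition has width 1, which upper-bounds the treewidth. G has an edge, so its treewidth is at least 1. The upper and lower bounds meet at 1, so that is the treewidth.

Treewidth 1.
One optimal decomposition is:
Bags: B1 = {0, 1}  B2 = {0, 2}
Tree: B1–B2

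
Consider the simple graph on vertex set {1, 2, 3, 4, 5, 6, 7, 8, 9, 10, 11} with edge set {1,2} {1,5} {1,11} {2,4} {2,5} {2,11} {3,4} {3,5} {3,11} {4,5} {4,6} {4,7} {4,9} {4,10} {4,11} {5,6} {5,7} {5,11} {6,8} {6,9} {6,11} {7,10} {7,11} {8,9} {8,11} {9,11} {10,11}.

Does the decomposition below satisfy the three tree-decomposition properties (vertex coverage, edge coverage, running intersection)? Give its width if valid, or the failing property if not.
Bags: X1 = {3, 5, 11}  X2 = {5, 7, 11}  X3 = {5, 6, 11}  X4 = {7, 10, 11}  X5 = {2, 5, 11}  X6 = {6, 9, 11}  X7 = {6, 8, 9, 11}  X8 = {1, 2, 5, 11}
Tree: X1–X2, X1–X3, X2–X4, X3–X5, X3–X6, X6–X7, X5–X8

A tree decomposition must satisfy three properties: every vertex lies in some bag; for every edge, both endpoints lie together in some bag; and for every vertex, the bags containing it form a connected subtree. Here vertex 4 appears in no bag, so the decomposition is invalid.

No — vertex 4 appears in no bag.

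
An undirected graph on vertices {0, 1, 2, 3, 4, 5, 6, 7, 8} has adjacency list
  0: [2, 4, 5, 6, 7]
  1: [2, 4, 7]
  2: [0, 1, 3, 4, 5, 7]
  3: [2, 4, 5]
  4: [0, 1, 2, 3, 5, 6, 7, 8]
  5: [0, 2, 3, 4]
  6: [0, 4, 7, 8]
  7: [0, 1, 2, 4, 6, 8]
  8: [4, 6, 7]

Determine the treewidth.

3

A width-3 tree decomposition is:
Bags: B1 = {1, 2, 4, 7}  B2 = {0, 2, 4, 7}  B3 = {0, 2, 4, 5}  B4 = {0, 4, 6, 7}  B5 = {2, 3, 4, 5}  B6 = {4, 6, 7, 8}
Tree: B1–B2, B2–B3, B2–B4, B3–B5, B4–B6
The largest bag has 4 vertices, giving width 3; this decomposition certifies tw(G) ≤ 3. On the other hand G contains the 4-clique {4, 6, 7, 8}. A clique must lie in a single bag of any decomposition, so no decomposition can have width below 3. Combining the bounds, tw(G) = 3.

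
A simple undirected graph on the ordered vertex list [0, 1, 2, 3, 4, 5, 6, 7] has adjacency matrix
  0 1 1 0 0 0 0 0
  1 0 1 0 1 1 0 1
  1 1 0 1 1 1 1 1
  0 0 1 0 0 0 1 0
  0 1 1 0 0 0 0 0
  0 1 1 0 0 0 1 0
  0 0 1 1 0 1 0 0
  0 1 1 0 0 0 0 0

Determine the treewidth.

A width-2 tree decomposition is:
Bags: B1 = {1, 2, 4}  B2 = {1, 2, 7}  B3 = {0, 1, 2}  B4 = {1, 2, 5}  B5 = {2, 5, 6}  B6 = {2, 3, 6}
Tree: B1–B2, B1–B3, B3–B4, B4–B5, B5–B6
The largest bag has 3 vertices, giving width 2; this decomposition certifies tw(G) ≤ 2. On the other hand G contains the 3-clique {0, 1, 2}. A clique must lie in a single bag of any decomposition, so no decomposition can have width below 2. Combining the bounds, tw(G) = 2.

2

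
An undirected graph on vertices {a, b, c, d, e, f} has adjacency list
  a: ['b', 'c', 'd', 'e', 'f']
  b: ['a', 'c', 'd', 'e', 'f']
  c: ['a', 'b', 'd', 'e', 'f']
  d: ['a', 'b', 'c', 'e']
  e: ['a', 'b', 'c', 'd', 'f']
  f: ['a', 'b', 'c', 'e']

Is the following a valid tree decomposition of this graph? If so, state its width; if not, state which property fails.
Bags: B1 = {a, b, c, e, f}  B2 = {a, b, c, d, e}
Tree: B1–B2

Vertex coverage: the bags together contain {a, b, c, d, e, f}, the full vertex set. Edge coverage: each edge of G has both endpoints in at least one bag. Running intersection: for every vertex, the bags containing it form a connected subtree. All three properties hold, so this is a valid tree decomposition of width max|bag| − 1 = 4, and hence tw(G) ≤ 4.

Yes; width 4.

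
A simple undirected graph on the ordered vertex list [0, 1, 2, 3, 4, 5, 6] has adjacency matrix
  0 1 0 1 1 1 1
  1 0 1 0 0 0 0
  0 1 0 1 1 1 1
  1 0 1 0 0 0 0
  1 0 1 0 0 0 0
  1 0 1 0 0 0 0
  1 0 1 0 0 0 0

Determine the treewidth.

2

A width-2 tree decomposition is:
Bags: B1 = {0, 2, 6}  B2 = {0, 1, 2}  B3 = {0, 2, 4}  B4 = {0, 2, 5}  B5 = {0, 2, 3}
Tree: B1–B2, B2–B3, B3–B4, B4–B5
Each bag holds 3 vertices, so the decomposition has width 2, which upper-bounds the treewidth. Since 2–6–0–1–2 is a cycle in G, G is not acyclic. Forests are exactly the graphs of treewidth ≤ 1, so tw(G) ≥ 2. Combining the bounds, tw(G) = 2.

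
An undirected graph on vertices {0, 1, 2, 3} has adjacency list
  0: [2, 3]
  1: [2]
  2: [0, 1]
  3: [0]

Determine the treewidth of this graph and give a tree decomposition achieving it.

The largest bag has 2 vertices, giving width 1; this decomposition certifies tw(G) ≤ 1. Since G has at least one edge (e.g. 3–0), it is not an edgeless graph, so tw(G) ≥ 1. Hence tw(G) = 1 exactly.

Treewidth 1.
One optimal decomposition is:
Bags: B1 = {0, 3}  B2 = {0, 2}  B3 = {1, 2}
Tree: B1–B2, B2–B3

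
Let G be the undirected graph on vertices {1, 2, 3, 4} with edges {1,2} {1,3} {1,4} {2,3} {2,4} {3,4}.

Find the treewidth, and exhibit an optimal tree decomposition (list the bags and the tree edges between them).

A single bag containing all 4 vertices is trivially a valid decomposition of width 3. Conversely, {1, 2, 3, 4} is a clique of size 4, and the vertices of any clique must share a bag in every tree decomposition; so some bag has ≥ 4 vertices and tw(G) ≥ 3. The upper and lower bounds meet at 3, so that is the treewidth.

Treewidth 3.
One optimal decomposition is:
Bags: B1 = {1, 2, 3, 4}
Tree: (single bag)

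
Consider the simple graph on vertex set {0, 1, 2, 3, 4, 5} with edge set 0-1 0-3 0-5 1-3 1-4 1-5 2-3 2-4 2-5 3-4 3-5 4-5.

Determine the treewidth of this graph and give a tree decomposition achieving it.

The largest bag has 4 vertices, giving width 3; this decomposition certifies tw(G) ≤ 3. On the other hand G contains the 4-clique {0, 1, 3, 5}. A clique must lie in a single bag of any decomposition, so no decomposition can have width below 3. Combining the bounds, tw(G) = 3.

Treewidth 3.
One optimal decomposition is:
Bags: B1 = {2, 3, 4, 5}  B2 = {1, 3, 4, 5}  B3 = {0, 1, 3, 5}
Tree: B1–B2, B2–B3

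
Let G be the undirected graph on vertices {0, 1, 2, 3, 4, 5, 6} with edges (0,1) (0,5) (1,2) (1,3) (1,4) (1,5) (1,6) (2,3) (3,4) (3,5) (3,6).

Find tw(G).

2

A width-2 tree decomposition is:
Bags: B1 = {1, 3, 6}  B2 = {1, 2, 3}  B3 = {1, 3, 5}  B4 = {0, 1, 5}  B5 = {1, 3, 4}
Tree: B1–B2, B1–B3, B3–B4, B1–B5
Each bag holds 3 vertices, so the decomposition has width 2, which upper-bounds the treewidth. On the other hand G contains the 3-clique {0, 1, 5}. A clique must lie in a single bag of any decomposition, so no decomposition can have width below 2. Therefore the treewidth is 2.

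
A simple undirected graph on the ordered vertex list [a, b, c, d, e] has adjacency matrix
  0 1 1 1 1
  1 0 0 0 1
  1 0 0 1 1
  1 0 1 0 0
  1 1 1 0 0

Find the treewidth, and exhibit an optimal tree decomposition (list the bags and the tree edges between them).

The largest bag has 3 vertices, giving width 2; this decomposition certifies tw(G) ≤ 2. For the lower bound, the 3 vertices {a, c, d} are pairwise adjacent, and any tree decomposition puts a clique entirely inside one bag — forcing width ≥ 2. Hence tw(G) = 2 exactly.

Treewidth 2.
One optimal decomposition is:
Bags: B1 = {a, c, d}  B2 = {a, c, e}  B3 = {a, b, e}
Tree: B1–B2, B2–B3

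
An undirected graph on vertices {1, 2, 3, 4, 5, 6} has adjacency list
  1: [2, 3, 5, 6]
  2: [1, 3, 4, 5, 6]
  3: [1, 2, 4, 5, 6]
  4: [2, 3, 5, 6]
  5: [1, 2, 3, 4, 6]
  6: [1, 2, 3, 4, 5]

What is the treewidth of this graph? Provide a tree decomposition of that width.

Treewidth 4.
One such decomposition:
Bags: B1 = {1, 2, 3, 5, 6}  B2 = {2, 3, 4, 5, 6}
Tree: B1–B2

The largest bag has 5 vertices, giving width 4; this decomposition certifies tw(G) ≤ 4. On the other hand G contains the 5-clique {1, 2, 3, 5, 6}. A clique must lie in a single bag of any decomposition, so no decomposition can have width below 4. Hence tw(G) = 4 exactly.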